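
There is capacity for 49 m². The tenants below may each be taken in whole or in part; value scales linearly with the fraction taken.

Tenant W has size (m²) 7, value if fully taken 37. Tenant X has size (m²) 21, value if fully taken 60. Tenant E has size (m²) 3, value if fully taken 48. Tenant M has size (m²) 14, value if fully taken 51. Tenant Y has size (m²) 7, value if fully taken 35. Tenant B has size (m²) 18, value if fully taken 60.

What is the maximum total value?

Sort by value density: Tenant E 48/3≈16, Tenant W 37/7≈5.29, Tenant Y 35/7≈5, Tenant M 51/14≈3.64, Tenant B 60/18≈3.33, Tenant X 60/21≈2.86.
Tenant E: take in full, 3 m² for value 48 — 46 left.
All 7 m² of Tenant W fit (value 37) — 39 remain.
All 7 m² of Tenant Y fit (value 35) — 32 remain.
All 14 m² of Tenant M fit (value 51) — 18 remain.
Tenant B: take in full, 18 m² for value 60 — 0 left.
Total value = 231.

231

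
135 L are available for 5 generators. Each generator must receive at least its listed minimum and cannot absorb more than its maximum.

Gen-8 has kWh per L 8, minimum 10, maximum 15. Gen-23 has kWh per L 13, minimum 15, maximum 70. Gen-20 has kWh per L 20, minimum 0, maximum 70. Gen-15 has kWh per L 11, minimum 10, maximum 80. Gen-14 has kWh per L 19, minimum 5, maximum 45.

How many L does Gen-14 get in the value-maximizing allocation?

30

Meeting every minimum uses 10+15+0+10+5 = 40 L, leaving 95.
Highest kWh per L first: Gen-20 20 > Gen-14 19 > Gen-23 13 > Gen-15 11 > Gen-8 8.
Give Gen-20 70 more to hit its cap of 70 — 25 left.
Gen-14 has room for 40 more but only 25 remain, so it gets 30.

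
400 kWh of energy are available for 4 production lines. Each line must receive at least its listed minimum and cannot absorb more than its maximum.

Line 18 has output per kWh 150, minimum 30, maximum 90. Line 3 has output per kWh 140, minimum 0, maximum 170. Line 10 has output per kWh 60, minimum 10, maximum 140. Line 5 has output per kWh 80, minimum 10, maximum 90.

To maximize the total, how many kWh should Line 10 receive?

Meeting every minimum uses 30+0+10+10 = 50 kWh, leaving 350.
Rank by output per kWh: Line 18 150 > Line 3 140 > Line 5 80 > Line 10 60.
Line 18 takes 60 more to reach its cap of 90 — 290 left.
Line 3 takes 170 more to reach its cap of 170 — 120 left.
Give Line 5 80 more to hit its cap of 90 — 40 left.
Line 10 has room for 130 more but only 40 remain, so it gets 50.

50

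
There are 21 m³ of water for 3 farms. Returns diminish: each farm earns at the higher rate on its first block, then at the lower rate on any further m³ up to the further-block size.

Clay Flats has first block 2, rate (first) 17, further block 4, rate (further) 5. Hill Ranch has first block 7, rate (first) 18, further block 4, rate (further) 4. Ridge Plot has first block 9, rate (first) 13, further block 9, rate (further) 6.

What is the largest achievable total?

295

Treat each block as its own option and order by rate: Hill Ranch/first 18 > Clay Flats/first 17 > Ridge Plot/first 13 > Ridge Plot/second 6 > Clay Flats/second 5 > Hill Ranch/second 4.
Hill Ranch/first (18): +7 → 14 left.
Clay Flats/first (17): +2 → 12 left.
Ridge Plot first at 13: fill all 9 → 3 left.
Ridge Plot second at 6: only 3 left, fill 3.
Total = 18×7 + 17×2 + 13×9 + 6×3 = 295.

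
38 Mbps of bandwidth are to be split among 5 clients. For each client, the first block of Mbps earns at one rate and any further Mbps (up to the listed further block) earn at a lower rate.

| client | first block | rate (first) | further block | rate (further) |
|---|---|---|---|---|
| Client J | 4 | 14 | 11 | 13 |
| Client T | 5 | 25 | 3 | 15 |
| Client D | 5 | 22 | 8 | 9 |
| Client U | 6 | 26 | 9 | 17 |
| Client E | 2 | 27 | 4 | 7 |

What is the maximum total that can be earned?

751

Treat each block as its own option and order by rate: Client E/first 27 > Client U/first 26 > Client T/first 25 > Client D/first 22 > Client U/second 17 > Client T/second 15 > Client J/first 14 > Client J/second 13 > Client D/second 9 > Client E/second 7.
Fill Client E first block (2 at 27) ; 36 left.
Client U/first (26): +6 ; 30 left.
Fill Client T first block (5 at 25) ; 25 left.
Client D/first (22): +5 ; 20 left.
Fill Client U second block (9 at 17) ; 11 left.
Client T/second (15): +3 ; 8 left.
Client J first at 14: fill all 4 ; 4 left.
Client J second at 13: only 4 left, fill 4.
Total = 27×2 + 26×6 + 25×5 + 22×5 + 17×9 + 15×3 + 14×4 + 13×4 = 751.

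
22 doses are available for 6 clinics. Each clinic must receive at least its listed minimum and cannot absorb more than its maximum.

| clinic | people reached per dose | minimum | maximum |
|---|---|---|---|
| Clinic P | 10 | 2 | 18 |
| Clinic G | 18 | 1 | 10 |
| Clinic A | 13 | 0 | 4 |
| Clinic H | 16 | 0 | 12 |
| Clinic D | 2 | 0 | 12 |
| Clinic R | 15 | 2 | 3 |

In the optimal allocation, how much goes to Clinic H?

Meeting every minimum uses 2+1+0+0+0+2 = 5 doses, leaving 17.
Order the clinics by people reached per dose: Clinic G 18 > Clinic H 16 > Clinic R 15 > Clinic A 13 > Clinic P 10 > Clinic D 2.
Clinic G takes 9 more to reach its cap of 10 ; 8 left.
Clinic H has room for 12 more but only 8 remain, so it gets 8.

8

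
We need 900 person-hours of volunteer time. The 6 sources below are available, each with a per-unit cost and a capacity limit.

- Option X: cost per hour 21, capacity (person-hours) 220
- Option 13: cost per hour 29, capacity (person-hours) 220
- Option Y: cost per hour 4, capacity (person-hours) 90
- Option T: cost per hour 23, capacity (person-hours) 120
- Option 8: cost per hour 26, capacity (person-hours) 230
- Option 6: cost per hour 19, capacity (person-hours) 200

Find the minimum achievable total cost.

Fill from the cheapest source first.
Option Y at 4: take all 90 person-hours — 810 still needed.
Take 200 from Option 6 at 19 — need 610 more.
Option X (21): use full 220 — 390 person-hours to go.
Take 120 from Option T at 23 — need 270 more.
Option 8 at 26: take all 230 person-hours — 40 still needed.
Option 13 (29): take the remaining 40 — done.
Cost = 90×4 + 200×19 + 220×21 + 120×23 + 230×26 + 40×29 = 18680.

18680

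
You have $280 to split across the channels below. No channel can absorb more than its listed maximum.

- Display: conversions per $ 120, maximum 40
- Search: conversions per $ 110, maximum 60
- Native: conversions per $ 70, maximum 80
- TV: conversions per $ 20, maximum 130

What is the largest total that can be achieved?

19000

Order the channels by conversions per $: Display 120 > Search 110 > Native 70 > TV 20.
Give Display 40 to hit its cap of 40 → 240 left.
Search takes 60 to reach its cap of 60 → 180 left.
Native takes 80 to reach its cap of 80 → 100 left.
Only 100 left; TV takes them to reach 100.
Total = 120×40 + 110×60 + 70×80 + 20×100 = 19000.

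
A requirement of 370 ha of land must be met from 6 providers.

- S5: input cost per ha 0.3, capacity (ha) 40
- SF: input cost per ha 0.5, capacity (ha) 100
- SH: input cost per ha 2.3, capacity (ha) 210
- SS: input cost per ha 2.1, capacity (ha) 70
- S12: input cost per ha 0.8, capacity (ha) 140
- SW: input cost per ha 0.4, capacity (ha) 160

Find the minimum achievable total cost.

Fill from the cheapest provider first.
S5 at 0.3: take all 40 ha ; 330 still needed.
SW at 0.4: take all 160 ha ; 170 still needed.
SF (0.5): use full 100 ; 70 ha to go.
Take 70 from S12 at 0.8 to finish.
SS, SH: unused.
Cost = 40×0.3 + 160×0.4 + 100×0.5 + 70×0.8 = 182.

182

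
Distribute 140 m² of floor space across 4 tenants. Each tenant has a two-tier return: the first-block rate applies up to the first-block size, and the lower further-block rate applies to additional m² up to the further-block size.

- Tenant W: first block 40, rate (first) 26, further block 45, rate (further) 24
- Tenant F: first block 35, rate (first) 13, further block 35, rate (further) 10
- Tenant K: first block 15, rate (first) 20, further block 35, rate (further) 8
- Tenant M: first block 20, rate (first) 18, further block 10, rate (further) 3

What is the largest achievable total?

Treat each block as its own option and order by rate: Tenant W/first 26 > Tenant W/second 24 > Tenant K/first 20 > Tenant M/first 18 > Tenant F/first 13 > Tenant F/second 10 > Tenant K/second 8 > Tenant M/second 3.
Fill Tenant W first block (40 at 26) → 100 left.
Tenant W second at 24: fill all 45 → 55 left.
Tenant K/first (20): +15 → 40 left.
Tenant M/first (18): +20 → 20 left.
20 remain; put them into Tenant F first at 13.
Total = 26×40 + 24×45 + 20×15 + 18×20 + 13×20 = 3040.

3040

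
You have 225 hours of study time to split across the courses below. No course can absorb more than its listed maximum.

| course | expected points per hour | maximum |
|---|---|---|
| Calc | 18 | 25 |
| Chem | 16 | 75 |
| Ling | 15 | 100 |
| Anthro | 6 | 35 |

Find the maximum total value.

Rank by expected points per hour: Calc 18 > Chem 16 > Ling 15 > Anthro 6.
Calc: +25 to 25 (cap) — 200 left.
Chem: +75 to 75 (cap) — 125 left.
Ling: +100 to 100 (cap) — 25 left.
Only 25 left; Anthro takes them to reach 25.
Total = 18×25 + 16×75 + 15×100 + 6×25 = 3300.

3300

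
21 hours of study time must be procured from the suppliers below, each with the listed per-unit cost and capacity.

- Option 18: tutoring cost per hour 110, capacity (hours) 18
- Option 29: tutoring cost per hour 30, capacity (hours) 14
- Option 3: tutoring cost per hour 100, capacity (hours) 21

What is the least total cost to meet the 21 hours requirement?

Fill from the cheapest supplier first.
Option 29 (30): use full 14 → 7 hours to go.
Option 3 at 100: take 7 of its 21 → requirement met.
Option 18: unused.
Cost = 14×30 + 7×100 = 1120.

1120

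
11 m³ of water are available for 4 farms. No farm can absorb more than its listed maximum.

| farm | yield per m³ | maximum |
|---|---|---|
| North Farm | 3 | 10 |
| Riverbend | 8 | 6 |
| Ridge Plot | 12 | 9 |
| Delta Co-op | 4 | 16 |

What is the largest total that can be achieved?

Rank by yield per m³: Ridge Plot 12 > Riverbend 8 > Delta Co-op 4 > North Farm 3.
Give Ridge Plot 9 to hit its cap of 9 — 2 left.
Only 2 left; Riverbend takes them to reach 2.
Total = 8×2 + 12×9 = 124.

124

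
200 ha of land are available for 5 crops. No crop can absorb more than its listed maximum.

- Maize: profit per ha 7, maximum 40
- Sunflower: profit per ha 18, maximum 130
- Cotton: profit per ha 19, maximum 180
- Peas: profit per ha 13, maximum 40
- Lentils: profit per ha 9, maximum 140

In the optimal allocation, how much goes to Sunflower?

Highest profit per ha first: Cotton 19 > Sunflower 18 > Peas 13 > Lentils 9 > Maize 7.
Give Cotton 180 to hit its cap of 180 — 20 left.
Sunflower: +20 (room for 130) → 20. Pool exhausted.

20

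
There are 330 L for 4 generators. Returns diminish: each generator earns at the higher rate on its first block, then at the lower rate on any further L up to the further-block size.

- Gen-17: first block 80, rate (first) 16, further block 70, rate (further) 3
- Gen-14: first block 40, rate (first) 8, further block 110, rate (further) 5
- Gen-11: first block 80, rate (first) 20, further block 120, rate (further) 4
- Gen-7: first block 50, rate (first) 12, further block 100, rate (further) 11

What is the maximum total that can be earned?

Order all 8 blocks by rate: Gen-11/tier1 20 > Gen-17/tier1 16 > Gen-7/tier1 12 > Gen-7/tier2 11 > Gen-14/tier1 8 > Gen-14/tier2 5 > Gen-11/tier2 4 > Gen-17/tier2 3.
Gen-11/tier1 (20): +80 — 250 left.
Fill Gen-17 tier1 block (80 at 16) — 170 left.
Fill Gen-7 tier1 block (50 at 12) — 120 left.
Gen-7 tier2 at 11: fill all 100 — 20 left.
Gen-14/tier1: +20 of 40 at 8; pool empty.
Total = 20×80 + 16×80 + 12×50 + 11×100 + 8×20 = 4740.

4740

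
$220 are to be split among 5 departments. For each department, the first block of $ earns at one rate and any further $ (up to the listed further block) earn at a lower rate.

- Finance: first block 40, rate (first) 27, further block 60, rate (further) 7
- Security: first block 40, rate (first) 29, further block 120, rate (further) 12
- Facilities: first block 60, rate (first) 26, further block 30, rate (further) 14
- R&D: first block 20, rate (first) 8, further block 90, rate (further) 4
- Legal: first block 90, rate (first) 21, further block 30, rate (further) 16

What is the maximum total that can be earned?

Rank every tier by rate: Security/first 29 > Finance/first 27 > Facilities/first 26 > Legal/first 21 > Legal/second 16 > Facilities/second 14 > Security/second 12 > R&D/first 8 > Finance/second 7 > R&D/second 4.
Fill Security first block (40 at 29) ; 180 left.
Finance first at 27: fill all 40 ; 140 left.
Fill Facilities first block (60 at 26) ; 80 left.
80 remain; put them into Legal first at 21.
Total = 29×40 + 27×40 + 26×60 + 21×80 = 5480.

5480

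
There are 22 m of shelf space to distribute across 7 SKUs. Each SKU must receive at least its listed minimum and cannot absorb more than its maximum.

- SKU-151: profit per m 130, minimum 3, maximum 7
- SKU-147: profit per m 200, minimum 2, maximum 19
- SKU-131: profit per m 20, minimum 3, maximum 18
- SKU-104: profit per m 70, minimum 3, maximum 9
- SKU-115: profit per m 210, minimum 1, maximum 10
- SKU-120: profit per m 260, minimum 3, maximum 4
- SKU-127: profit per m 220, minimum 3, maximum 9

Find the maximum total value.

3630

Meeting every minimum uses 3+2+3+3+1+3+3 = 18 m, leaving 4.
Order the SKUs by profit per m: SKU-120 260 > SKU-127 220 > SKU-115 210 > SKU-147 200 > SKU-151 130 > SKU-104 70 > SKU-131 20.
SKU-120 takes 1 more to reach its cap of 4 → 3 left.
Only 3 left; SKU-127 takes them to reach 6.
Total = 130×3 + 200×2 + 20×3 + 70×3 + 210×1 + 260×4 + 220×6 = 3630.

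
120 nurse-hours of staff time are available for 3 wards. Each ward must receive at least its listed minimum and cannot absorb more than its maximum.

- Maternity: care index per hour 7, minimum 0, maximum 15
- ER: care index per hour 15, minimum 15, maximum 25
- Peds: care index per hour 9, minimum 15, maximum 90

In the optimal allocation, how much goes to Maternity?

5

Meeting every minimum uses 0+15+15 = 30 nurse-hours, leaving 90.
Order the wards by care index per hour: ER 15 > Peds 9 > Maternity 7.
ER takes 10 more to reach its cap of 25 — 80 left.
Peds takes 75 more to reach its cap of 90 — 5 left.
Maternity has room for 15 more but only 5 remain, so it gets 5.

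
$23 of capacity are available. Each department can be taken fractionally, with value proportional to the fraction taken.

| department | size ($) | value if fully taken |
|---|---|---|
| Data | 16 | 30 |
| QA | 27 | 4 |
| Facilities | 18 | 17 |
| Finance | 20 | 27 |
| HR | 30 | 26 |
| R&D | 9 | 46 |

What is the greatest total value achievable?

Sort by value density: R&D 46/9≈5.11, Data 30/16≈1.88, Finance 27/20≈1.35, Facilities 17/18≈0.944, HR 26/30≈0.867, QA 4/27≈0.148.
Take all of R&D (9 $, value 46) — 14 $ left.
Only 14 $ remain; take 14/16 of Data for value 30×14/16 = 26.25.
Total value = 72.25.

72.25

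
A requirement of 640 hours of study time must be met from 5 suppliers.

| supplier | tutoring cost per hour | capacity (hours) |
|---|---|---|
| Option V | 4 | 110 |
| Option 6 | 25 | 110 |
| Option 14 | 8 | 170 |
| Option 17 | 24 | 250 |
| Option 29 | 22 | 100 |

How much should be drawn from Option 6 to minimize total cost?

10

Fill from the cheapest supplier first.
Option V (4): use full 110 → 530 hours to go.
Take 170 from Option 14 at 8 → need 360 more.
Take 100 from Option 29 at 22 → need 260 more.
Option 17 (24): use full 250 → 10 hours to go.
Option 6 (25): take the remaining 10 → done.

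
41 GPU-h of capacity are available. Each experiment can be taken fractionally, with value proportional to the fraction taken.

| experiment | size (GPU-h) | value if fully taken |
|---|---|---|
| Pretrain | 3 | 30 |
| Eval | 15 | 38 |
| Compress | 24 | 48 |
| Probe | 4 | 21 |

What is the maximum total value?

127

Rank by value-to-size ratio: Pretrain 30/3≈10, Probe 21/4≈5.25, Eval 38/15≈2.53, Compress 48/24≈2.
All 3 GPU-h of Pretrain fit (value 30) → 38 remain.
Take all of Probe (4 GPU-h, value 21) → 34 GPU-h left.
All 15 GPU-h of Eval fit (value 38) → 19 remain.
Fill the last 19 GPU-h with part of Compress: 19/24 of it earns 38.
Total value = 127.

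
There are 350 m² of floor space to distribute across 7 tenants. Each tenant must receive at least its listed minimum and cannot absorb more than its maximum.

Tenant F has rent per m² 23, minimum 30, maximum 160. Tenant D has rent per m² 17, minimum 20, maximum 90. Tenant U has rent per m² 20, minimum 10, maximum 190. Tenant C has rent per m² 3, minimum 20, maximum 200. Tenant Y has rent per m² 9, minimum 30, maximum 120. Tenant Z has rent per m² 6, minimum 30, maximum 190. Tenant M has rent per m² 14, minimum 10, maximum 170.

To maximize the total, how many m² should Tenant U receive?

80

Meeting every minimum uses 30+20+10+20+30+30+10 = 150 m², leaving 200.
Rank by rent per m²: Tenant F 23 > Tenant U 20 > Tenant D 17 > Tenant M 14 > Tenant Y 9 > Tenant Z 6 > Tenant C 3.
Give Tenant F 130 more to hit its cap of 160 — 70 left.
Tenant U: +70 (room for 180) → 80. Pool exhausted.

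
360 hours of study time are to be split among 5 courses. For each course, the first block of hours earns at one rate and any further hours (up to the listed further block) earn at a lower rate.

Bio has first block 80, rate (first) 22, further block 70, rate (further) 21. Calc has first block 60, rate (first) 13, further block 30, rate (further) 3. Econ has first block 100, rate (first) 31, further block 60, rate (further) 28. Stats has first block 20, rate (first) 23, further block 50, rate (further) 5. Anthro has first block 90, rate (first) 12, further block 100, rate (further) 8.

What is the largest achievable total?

Treat each block as its own option and order by rate: Econ/first 31 > Econ/second 28 > Stats/first 23 > Bio/first 22 > Bio/second 21 > Calc/first 13 > Anthro/first 12 > Anthro/second 8 > Stats/second 5 > Calc/second 3.
Fill Econ first block (100 at 31) → 260 left.
Fill Econ second block (60 at 28) → 200 left.
Stats first at 23: fill all 20 → 180 left.
Bio first at 22: fill all 80 → 100 left.
Fill Bio second block (70 at 21) → 30 left.
Calc/first: +30 of 60 at 13; pool empty.
Total = 31×100 + 28×60 + 23×20 + 22×80 + 21×70 + 13×30 = 8860.

8860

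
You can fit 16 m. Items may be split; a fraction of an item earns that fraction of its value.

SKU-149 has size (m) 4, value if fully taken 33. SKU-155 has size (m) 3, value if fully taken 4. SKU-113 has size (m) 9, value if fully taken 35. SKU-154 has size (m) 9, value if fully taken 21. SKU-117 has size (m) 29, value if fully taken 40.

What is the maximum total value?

Rank by value-to-size ratio: SKU-149 33/4≈8.25, SKU-113 35/9≈3.89, SKU-154 21/9≈2.33, SKU-117 40/29≈1.38, SKU-155 4/3≈1.33.
Take all of SKU-149 (4 m, value 33) ; 12 m left.
All 9 m of SKU-113 fit (value 35) ; 3 remain.
Only 3 m remain; take 3/9 of SKU-154 for value 21×3/9 = 7.
Total value = 75.

75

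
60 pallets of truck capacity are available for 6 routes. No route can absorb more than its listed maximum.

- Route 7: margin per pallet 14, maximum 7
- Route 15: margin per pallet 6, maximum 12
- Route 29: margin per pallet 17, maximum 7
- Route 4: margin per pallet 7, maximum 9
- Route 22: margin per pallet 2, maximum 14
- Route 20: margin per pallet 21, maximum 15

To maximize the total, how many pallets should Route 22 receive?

Order the routes by margin per pallet: Route 20 21 > Route 29 17 > Route 7 14 > Route 4 7 > Route 15 6 > Route 22 2.
Route 20 takes 15 to reach its cap of 15 → 45 left.
Give Route 29 7 to hit its cap of 7 → 38 left.
Route 7 takes 7 to reach its cap of 7 → 31 left.
Route 4: +9 to 9 (cap) → 22 left.
Route 15 takes 12 to reach its cap of 12 → 10 left.
Only 10 left; Route 22 takes them to reach 10.

10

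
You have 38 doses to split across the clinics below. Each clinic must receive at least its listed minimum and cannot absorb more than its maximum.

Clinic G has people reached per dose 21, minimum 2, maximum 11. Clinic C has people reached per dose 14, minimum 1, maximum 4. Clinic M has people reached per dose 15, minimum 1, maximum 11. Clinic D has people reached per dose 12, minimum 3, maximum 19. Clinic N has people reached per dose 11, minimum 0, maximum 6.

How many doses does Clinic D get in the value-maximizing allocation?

12

Meeting every minimum uses 2+1+1+3+0 = 7 doses, leaving 31.
Order the clinics by people reached per dose: Clinic G 21 > Clinic M 15 > Clinic C 14 > Clinic D 12 > Clinic N 11.
Clinic G: +9 to 11 (cap) ; 22 left.
Clinic M takes 10 more to reach its cap of 11 ; 12 left.
Clinic C takes 3 more to reach its cap of 4 ; 9 left.
Clinic D: +9 (room for 16) → 12. Pool exhausted.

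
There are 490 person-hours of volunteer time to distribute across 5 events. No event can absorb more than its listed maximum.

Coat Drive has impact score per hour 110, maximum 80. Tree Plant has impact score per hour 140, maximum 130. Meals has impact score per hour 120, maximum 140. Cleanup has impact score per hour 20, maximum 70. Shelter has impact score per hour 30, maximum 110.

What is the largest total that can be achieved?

47700

Order the events by impact score per hour: Tree Plant 140 > Meals 120 > Coat Drive 110 > Shelter 30 > Cleanup 20.
Give Tree Plant 130 to hit its cap of 130 ; 360 left.
Meals: +140 to 140 (cap) ; 220 left.
Coat Drive: +80 to 80 (cap) ; 140 left.
Shelter takes 110 to reach its cap of 110 ; 30 left.
Cleanup has room for 70 but only 30 remain, so it gets 30.
Total = 110×80 + 140×130 + 120×140 + 20×30 + 30×110 = 47700.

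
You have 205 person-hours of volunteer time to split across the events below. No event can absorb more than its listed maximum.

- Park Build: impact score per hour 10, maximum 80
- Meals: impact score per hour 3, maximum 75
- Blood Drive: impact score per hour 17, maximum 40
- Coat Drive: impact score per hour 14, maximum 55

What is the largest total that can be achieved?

2340

Order the events by impact score per hour: Blood Drive 17 > Coat Drive 14 > Park Build 10 > Meals 3.
Give Blood Drive 40 to hit its cap of 40 → 165 left.
Give Coat Drive 55 to hit its cap of 55 → 110 left.
Park Build takes 80 to reach its cap of 80 → 30 left.
Only 30 left; Meals takes them to reach 30.
Total = 10×80 + 3×30 + 17×40 + 14×55 = 2340.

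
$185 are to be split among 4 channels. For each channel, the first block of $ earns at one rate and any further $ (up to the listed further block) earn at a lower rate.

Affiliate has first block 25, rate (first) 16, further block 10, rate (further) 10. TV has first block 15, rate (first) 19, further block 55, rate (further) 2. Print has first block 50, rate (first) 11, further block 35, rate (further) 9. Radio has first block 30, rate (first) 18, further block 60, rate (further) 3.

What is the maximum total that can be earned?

Treat each block as its own option and order by rate: TV/T1 19 > Radio/T1 18 > Affiliate/T1 16 > Print/T1 11 > Affiliate/T2 10 > Print/T2 9 > Radio/T2 3 > TV/T2 2.
TV T1 at 19: fill all 15 — 170 left.
Radio T1 at 18: fill all 30 — 140 left.
Affiliate T1 at 16: fill all 25 — 115 left.
Print T1 at 11: fill all 50 — 65 left.
Fill Affiliate T2 block (10 at 10) — 55 left.
Print T2 at 9: fill all 35 — 20 left.
Radio T2 at 3: only 20 left, fill 20.
Total = 19×15 + 18×30 + 16×25 + 11×50 + 10×10 + 9×35 + 3×20 = 2250.

2250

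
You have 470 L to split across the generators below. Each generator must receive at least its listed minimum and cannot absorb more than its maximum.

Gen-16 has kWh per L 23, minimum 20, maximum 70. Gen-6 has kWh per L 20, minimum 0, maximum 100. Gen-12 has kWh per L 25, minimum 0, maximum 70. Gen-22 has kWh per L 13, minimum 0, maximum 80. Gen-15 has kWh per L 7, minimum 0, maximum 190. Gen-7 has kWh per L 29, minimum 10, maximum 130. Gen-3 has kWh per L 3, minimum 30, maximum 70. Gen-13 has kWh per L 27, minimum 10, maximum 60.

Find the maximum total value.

10970

Meeting every minimum uses 20+0+0+0+0+10+30+10 = 70 L, leaving 400.
Rank by kWh per L: Gen-7 29 > Gen-13 27 > Gen-12 25 > Gen-16 23 > Gen-6 20 > Gen-22 13 > Gen-15 7 > Gen-3 3.
Gen-7: +120 to 130 (cap) ; 280 left.
Gen-13 takes 50 more to reach its cap of 60 ; 230 left.
Gen-12 takes 70 more to reach its cap of 70 ; 160 left.
Give Gen-16 50 more to hit its cap of 70 ; 110 left.
Gen-6: +100 to 100 (cap) ; 10 left.
Gen-22 has room for 80 more but only 10 remain, so it gets 10.
Total = 23×70 + 20×100 + 25×70 + 13×10 + 29×130 + 3×30 + 27×60 = 10970.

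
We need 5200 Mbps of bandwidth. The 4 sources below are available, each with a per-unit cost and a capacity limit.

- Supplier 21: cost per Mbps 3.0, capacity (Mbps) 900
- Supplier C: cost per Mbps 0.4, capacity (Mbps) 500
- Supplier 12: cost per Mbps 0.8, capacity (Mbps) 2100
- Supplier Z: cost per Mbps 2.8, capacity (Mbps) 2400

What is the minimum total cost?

Fill from the cheapest source first.
Supplier C at 0.4: take all 500 Mbps → 4700 still needed.
Take 2100 from Supplier 12 at 0.8 → need 2600 more.
Supplier Z (2.8): use full 2400 → 200 Mbps to go.
Supplier 21 (3.0): take the remaining 200 → done.
Cost = 500×0.4 + 2100×0.8 + 2400×2.8 + 200×3.0 = 9200.

9200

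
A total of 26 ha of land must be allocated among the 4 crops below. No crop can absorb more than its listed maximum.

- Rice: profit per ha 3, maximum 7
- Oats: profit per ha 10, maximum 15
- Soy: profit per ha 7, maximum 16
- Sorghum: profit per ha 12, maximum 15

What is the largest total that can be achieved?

Order the crops by profit per ha: Sorghum 12 > Oats 10 > Soy 7 > Rice 3.
Sorghum: +15 to 15 (cap) → 11 left.
Only 11 left; Oats takes them to reach 11.
Total = 10×11 + 12×15 = 290.

290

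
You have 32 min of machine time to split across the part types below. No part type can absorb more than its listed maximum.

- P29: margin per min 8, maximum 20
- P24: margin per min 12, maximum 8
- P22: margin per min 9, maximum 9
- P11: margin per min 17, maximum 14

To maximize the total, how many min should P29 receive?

1

Order the part types by margin per min: P11 17 > P24 12 > P22 9 > P29 8.
Give P11 14 to hit its cap of 14 ; 18 left.
P24: +8 to 8 (cap) ; 10 left.
P22: +9 to 9 (cap) ; 1 left.
Only 1 left; P29 takes them to reach 1.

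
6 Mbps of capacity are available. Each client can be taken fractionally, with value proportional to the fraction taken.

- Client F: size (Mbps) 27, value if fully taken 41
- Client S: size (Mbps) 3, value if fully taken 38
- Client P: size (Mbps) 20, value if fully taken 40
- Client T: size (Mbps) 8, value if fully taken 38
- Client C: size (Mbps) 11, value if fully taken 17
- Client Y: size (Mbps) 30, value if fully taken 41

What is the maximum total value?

Sort by value density: Client S 38/3≈12.7, Client T 38/8≈4.75, Client P 40/20≈2, Client C 17/11≈1.55, Client F 41/27≈1.52, Client Y 41/30≈1.37.
All 3 Mbps of Client S fit (value 38) → 3 remain.
Only 3 Mbps remain; take 3/8 of Client T for value 38×3/8 = 14.25.
Total value = 52.25.

52.25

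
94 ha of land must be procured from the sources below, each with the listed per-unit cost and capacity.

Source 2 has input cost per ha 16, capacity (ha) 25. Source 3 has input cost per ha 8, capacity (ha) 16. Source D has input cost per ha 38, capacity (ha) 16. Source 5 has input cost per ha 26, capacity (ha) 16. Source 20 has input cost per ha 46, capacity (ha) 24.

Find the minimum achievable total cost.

Cheapest first:
Source 3 (8): use full 16 — 78 ha to go.
Take 25 from Source 2 at 16 — need 53 more.
Take 16 from Source 5 at 26 — need 37 more.
Source D at 38: take all 16 ha — 21 still needed.
Take 21 from Source 20 at 46 to finish.
Cost = 16×8 + 25×16 + 16×26 + 16×38 + 21×46 = 2518.

2518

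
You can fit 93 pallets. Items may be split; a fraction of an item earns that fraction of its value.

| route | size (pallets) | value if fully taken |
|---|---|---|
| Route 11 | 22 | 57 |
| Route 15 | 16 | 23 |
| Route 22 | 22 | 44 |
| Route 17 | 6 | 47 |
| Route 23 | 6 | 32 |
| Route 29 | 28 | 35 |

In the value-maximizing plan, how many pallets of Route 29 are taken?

21

Sort by value density: Route 17 47/6≈7.83, Route 23 32/6≈5.33, Route 11 57/22≈2.59, Route 22 44/22≈2, Route 15 23/16≈1.44, Route 29 35/28≈1.25.
Route 17: take in full, 6 pallets for value 47 — 87 left.
Take all of Route 23 (6 pallets, value 32) — 81 pallets left.
Route 11: take in full, 22 pallets for value 57 — 59 left.
All 22 pallets of Route 22 fit (value 44) — 37 remain.
All 16 pallets of Route 15 fit (value 23) — 21 remain.
21 pallets left: a 21/28 share of Route 29 gives 35×21/28 = 26.25.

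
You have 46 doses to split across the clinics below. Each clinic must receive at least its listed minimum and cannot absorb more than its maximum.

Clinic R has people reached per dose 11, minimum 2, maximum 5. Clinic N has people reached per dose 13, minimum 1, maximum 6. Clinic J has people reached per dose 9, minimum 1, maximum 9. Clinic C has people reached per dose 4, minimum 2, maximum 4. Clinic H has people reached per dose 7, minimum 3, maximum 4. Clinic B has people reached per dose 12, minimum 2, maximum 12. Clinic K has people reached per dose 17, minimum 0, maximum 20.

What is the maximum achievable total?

Meeting every minimum uses 2+1+1+2+3+2+0 = 11 doses, leaving 35.
Highest people reached per dose first: Clinic K 17 > Clinic N 13 > Clinic B 12 > Clinic R 11 > Clinic J 9 > Clinic H 7 > Clinic C 4.
Clinic K takes 20 more to reach its cap of 20 — 15 left.
Give Clinic N 5 more to hit its cap of 6 — 10 left.
Clinic B: +10 to 12 (cap) — 0 left.
Total = 11×2 + 13×6 + 9×1 + 4×2 + 7×3 + 12×12 + 17×20 = 622.

622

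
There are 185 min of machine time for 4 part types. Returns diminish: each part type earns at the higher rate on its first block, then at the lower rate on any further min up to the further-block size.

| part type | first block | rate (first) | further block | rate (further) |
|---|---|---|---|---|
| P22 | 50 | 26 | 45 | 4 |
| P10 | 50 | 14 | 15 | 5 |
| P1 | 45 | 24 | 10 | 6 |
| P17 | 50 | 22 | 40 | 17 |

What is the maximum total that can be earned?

Rank every tier by rate: P22/T1 26 > P1/T1 24 > P17/T1 22 > P17/T2 17 > P10/T1 14 > P1/T2 6 > P10/T2 5 > P22/T2 4.
P22/T1 (26): +50 — 135 left.
Fill P1 T1 block (45 at 24) — 90 left.
P17/T1 (22): +50 — 40 left.
P17 T2 at 17: fill all 40 — 0 left.
Total = 26×50 + 24×45 + 22×50 + 17×40 = 4160.

4160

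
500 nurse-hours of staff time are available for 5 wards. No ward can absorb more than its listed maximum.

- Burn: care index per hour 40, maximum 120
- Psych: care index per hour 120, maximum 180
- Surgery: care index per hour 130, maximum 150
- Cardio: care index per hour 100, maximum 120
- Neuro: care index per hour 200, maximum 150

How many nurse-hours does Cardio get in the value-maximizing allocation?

Rank by care index per hour: Neuro 200 > Surgery 130 > Psych 120 > Cardio 100 > Burn 40.
Neuro takes 150 to reach its cap of 150 — 350 left.
Surgery takes 150 to reach its cap of 150 — 200 left.
Psych takes 180 to reach its cap of 180 — 20 left.
Only 20 left; Cardio takes them to reach 20.

20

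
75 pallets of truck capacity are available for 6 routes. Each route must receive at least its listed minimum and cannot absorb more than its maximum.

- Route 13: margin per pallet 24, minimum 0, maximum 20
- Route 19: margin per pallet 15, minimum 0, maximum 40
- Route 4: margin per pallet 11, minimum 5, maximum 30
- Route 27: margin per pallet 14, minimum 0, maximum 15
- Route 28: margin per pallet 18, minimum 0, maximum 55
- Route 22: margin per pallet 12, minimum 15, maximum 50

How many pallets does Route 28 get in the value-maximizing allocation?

Meeting every minimum uses 0+0+5+0+0+15 = 20 pallets, leaving 55.
Order the routes by margin per pallet: Route 13 24 > Route 28 18 > Route 19 15 > Route 27 14 > Route 22 12 > Route 4 11.
Route 13: +20 to 20 (cap) → 35 left.
Route 28 has room for 55 more but only 35 remain, so it gets 35.

35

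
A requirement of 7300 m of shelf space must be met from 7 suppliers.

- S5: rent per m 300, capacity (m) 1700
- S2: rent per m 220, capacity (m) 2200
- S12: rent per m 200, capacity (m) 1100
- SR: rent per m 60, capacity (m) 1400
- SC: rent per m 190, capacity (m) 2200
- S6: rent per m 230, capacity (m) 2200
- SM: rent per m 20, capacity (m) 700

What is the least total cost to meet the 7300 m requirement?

Cheapest first:
Take 700 from SM at 20 ; need 6600 more.
SR at 60: take all 1400 m ; 5200 still needed.
Take 2200 from SC at 190 ; need 3000 more.
Take 1100 from S12 at 200 ; need 1900 more.
Take 1900 from S2 at 220 to finish.
S6, S5: unused.
Cost = 700×20 + 1400×60 + 2200×190 + 1100×200 + 1900×220 = 1154000.

1154000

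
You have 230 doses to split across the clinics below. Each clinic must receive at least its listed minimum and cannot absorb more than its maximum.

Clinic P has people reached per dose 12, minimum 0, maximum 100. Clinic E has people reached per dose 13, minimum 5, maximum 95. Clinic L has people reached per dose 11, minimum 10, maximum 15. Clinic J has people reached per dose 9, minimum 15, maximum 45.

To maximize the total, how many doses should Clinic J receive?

20

Meeting every minimum uses 0+5+10+15 = 30 doses, leaving 200.
Highest people reached per dose first: Clinic E 13 > Clinic P 12 > Clinic L 11 > Clinic J 9.
Clinic E: +90 to 95 (cap) ; 110 left.
Clinic P takes 100 more to reach its cap of 100 ; 10 left.
Give Clinic L 5 more to hit its cap of 15 ; 5 left.
Only 5 left; Clinic J takes them to reach 20.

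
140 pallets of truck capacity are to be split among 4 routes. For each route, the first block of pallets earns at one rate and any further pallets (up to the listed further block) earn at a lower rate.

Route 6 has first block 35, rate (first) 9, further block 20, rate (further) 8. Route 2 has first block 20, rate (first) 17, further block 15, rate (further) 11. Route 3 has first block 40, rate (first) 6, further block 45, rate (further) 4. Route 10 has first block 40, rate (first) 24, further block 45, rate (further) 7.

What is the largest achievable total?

Rank every tier by rate: Route 10/tier1 24 > Route 2/tier1 17 > Route 2/tier2 11 > Route 6/tier1 9 > Route 6/tier2 8 > Route 10/tier2 7 > Route 3/tier1 6 > Route 3/tier2 4.
Route 10/tier1 (24): +40 — 100 left.
Route 2/tier1 (17): +20 — 80 left.
Fill Route 2 tier2 block (15 at 11) — 65 left.
Route 6/tier1 (9): +35 — 30 left.
Fill Route 6 tier2 block (20 at 8) — 10 left.
10 remain; put them into Route 10 tier2 at 7.
Total = 24×40 + 17×20 + 11×15 + 9×35 + 8×20 + 7×10 = 2010.

2010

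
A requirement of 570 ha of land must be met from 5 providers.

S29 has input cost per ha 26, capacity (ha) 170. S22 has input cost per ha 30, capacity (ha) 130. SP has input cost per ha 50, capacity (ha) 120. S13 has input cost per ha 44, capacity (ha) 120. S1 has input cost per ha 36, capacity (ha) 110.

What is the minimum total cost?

Cheapest first:
S29 (26): use full 170 — 400 ha to go.
S22 (30): use full 130 — 270 ha to go.
Take 110 from S1 at 36 — need 160 more.
S13 (44): use full 120 — 40 ha to go.
Take 40 from SP at 50 to finish.
Cost = 170×26 + 130×30 + 110×36 + 120×44 + 40×50 = 19560.

19560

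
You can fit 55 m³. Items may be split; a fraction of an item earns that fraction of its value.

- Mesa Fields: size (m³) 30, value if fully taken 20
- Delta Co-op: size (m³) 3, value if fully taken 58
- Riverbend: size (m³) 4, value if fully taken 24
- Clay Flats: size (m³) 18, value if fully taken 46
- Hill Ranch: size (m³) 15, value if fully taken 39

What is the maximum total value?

177

Sort by value density: Delta Co-op 58/3≈19.3, Riverbend 24/4≈6, Hill Ranch 39/15≈2.6, Clay Flats 46/18≈2.56, Mesa Fields 20/30≈0.667.
Take all of Delta Co-op (3 m³, value 58) ; 52 m³ left.
Riverbend: take in full, 4 m³ for value 24 ; 48 left.
All 15 m³ of Hill Ranch fit (value 39) ; 33 remain.
Clay Flats: take in full, 18 m³ for value 46 ; 15 left.
Only 15 m³ remain; take 15/30 of Mesa Fields for value 20×15/30 = 10.
Total value = 177.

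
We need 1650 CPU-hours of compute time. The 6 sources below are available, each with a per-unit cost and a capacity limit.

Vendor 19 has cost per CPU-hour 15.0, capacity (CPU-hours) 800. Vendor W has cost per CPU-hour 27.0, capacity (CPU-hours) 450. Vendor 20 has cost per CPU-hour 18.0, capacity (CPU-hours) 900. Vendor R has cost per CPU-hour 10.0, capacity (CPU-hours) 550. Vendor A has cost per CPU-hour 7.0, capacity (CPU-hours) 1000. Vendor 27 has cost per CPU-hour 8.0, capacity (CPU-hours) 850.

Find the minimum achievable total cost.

Use sources in increasing cost order.
Vendor A at 7.0: take all 1000 CPU-hours ; 650 still needed.
Vendor 27 (8.0): take the remaining 650 ; done.
Vendor R, Vendor 19, Vendor 20, Vendor W: unused.
Cost = 1000×7.0 + 650×8.0 = 12200.

12200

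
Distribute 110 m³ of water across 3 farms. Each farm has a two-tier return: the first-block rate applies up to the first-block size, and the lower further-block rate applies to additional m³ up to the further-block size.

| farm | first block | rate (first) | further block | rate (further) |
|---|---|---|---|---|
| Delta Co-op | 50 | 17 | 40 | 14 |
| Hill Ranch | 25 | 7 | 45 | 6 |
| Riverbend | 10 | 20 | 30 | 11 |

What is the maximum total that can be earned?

1720

Rank every tier by rate: Riverbend/first 20 > Delta Co-op/first 17 > Delta Co-op/second 14 > Riverbend/second 11 > Hill Ranch/first 7 > Hill Ranch/second 6.
Riverbend/first (20): +10 ; 100 left.
Delta Co-op/first (17): +50 ; 50 left.
Delta Co-op/second (14): +40 ; 10 left.
Riverbend second at 11: only 10 left, fill 10.
Total = 20×10 + 17×50 + 14×40 + 11×10 = 1720.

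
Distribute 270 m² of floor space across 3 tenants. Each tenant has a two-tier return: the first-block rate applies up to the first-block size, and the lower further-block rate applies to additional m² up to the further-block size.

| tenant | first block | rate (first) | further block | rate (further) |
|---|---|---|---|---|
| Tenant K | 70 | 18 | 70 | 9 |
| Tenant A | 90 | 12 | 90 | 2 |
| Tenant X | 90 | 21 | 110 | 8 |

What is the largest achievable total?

Rank every tier by rate: Tenant X/first 21 > Tenant K/first 18 > Tenant A/first 12 > Tenant K/second 9 > Tenant X/second 8 > Tenant A/second 2.
Tenant X/first (21): +90 ; 180 left.
Tenant K first at 18: fill all 70 ; 110 left.
Fill Tenant A first block (90 at 12) ; 20 left.
Tenant K second at 9: only 20 left, fill 20.
Total = 21×90 + 18×70 + 12×90 + 9×20 = 4410.

4410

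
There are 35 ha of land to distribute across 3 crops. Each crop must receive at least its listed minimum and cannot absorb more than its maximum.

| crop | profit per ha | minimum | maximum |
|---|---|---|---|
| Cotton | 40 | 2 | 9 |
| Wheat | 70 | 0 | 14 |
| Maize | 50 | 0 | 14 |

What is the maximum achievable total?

Meeting every minimum uses 2+0+0 = 2 ha, leaving 33.
Highest profit per ha first: Wheat 70 > Maize 50 > Cotton 40.
Wheat: +14 to 14 (cap) ; 19 left.
Maize: +14 to 14 (cap) ; 5 left.
Cotton has room for 7 more but only 5 remain, so it gets 7.
Total = 40×7 + 70×14 + 50×14 = 1960.

1960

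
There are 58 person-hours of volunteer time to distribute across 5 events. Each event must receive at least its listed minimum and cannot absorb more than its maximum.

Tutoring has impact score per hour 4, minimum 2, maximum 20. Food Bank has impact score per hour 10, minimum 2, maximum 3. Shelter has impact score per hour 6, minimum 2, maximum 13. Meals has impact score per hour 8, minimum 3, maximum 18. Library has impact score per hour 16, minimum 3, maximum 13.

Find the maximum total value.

Meeting every minimum uses 2+2+2+3+3 = 12 person-hours, leaving 46.
Order the events by impact score per hour: Library 16 > Food Bank 10 > Meals 8 > Shelter 6 > Tutoring 4.
Give Library 10 more to hit its cap of 13 — 36 left.
Give Food Bank 1 more to hit its cap of 3 — 35 left.
Meals takes 15 more to reach its cap of 18 — 20 left.
Give Shelter 11 more to hit its cap of 13 — 9 left.
Tutoring has room for 18 more but only 9 remain, so it gets 11.
Total = 4×11 + 10×3 + 6×13 + 8×18 + 16×13 = 504.

504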